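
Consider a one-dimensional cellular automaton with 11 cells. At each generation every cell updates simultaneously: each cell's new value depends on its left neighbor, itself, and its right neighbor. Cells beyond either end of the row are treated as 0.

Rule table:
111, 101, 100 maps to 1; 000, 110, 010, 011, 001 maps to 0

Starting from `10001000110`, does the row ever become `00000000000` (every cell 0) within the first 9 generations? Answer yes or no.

01000100001
00100010000
00010001000
00001000100
00000100010
00000010001
00000001000
00000000100
00000000010
generation 9 is 00000000010, still not uniform 0

no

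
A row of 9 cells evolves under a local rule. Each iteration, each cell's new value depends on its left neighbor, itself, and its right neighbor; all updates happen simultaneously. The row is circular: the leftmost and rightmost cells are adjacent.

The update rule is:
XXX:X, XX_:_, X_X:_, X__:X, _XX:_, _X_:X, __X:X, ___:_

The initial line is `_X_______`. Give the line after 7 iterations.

XXXX_XX_X

XXX______
_X_X____X
_X_XX__XX
_X___XX__
XXX_X__X_
_X__XXXX_
XXXX_XX_X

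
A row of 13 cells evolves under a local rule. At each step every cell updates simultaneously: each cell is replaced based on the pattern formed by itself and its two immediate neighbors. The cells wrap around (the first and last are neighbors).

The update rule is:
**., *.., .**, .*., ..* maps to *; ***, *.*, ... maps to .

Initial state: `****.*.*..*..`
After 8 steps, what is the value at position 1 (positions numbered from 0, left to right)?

step 1: *..*.*.******
step 2: ****.*.*.....
step 3: *..*.*.**...*
step 4: ****.*.***.**
step 5: ...*.*.*.*.*.
step 6: ..**.*.*.*.**
step 7: ****.*.*.*.**
step 8: ...*.*.*.*.*.
position 1 holds .

.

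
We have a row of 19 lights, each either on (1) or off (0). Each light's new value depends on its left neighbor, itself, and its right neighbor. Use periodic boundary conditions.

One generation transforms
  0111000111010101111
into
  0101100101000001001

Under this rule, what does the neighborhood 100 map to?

1

At position 4 the neighborhood is 100; the next row has 1 there.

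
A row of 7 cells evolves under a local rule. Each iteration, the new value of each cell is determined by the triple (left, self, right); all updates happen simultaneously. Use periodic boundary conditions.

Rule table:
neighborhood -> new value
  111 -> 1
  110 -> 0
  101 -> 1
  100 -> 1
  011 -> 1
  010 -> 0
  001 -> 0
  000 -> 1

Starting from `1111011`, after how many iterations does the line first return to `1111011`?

1110111
1101111
1011111
0111111
1111110
1111101
1111011

7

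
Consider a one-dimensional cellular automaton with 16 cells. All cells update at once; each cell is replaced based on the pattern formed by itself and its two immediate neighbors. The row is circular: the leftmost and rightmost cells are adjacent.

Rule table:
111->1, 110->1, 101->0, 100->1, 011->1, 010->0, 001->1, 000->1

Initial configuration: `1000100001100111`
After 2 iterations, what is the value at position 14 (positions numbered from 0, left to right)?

1

1111011111111111
1111011111111111
position 14 holds 1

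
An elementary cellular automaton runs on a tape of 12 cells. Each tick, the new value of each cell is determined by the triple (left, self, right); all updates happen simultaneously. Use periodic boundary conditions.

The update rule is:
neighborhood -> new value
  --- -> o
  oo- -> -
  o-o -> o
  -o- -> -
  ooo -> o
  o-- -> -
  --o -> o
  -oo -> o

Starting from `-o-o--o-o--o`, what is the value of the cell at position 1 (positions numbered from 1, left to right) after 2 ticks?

-

o-o--o-o--o-
-o--o-o--o-o
position 1 holds -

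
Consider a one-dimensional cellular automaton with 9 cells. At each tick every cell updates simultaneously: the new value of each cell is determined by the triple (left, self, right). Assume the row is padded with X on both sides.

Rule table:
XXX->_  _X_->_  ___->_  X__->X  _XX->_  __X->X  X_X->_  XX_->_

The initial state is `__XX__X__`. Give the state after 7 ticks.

XX__XX_XX
__XX_____
XX__X___X
__XX_X_X_
XX_______
__X_____X
XX_X___X_

XX_X___X_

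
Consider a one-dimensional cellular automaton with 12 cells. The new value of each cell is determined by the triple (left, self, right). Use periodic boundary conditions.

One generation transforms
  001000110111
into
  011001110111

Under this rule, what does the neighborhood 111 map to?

1

At position 10 the neighborhood is 111; the next row has 1 there.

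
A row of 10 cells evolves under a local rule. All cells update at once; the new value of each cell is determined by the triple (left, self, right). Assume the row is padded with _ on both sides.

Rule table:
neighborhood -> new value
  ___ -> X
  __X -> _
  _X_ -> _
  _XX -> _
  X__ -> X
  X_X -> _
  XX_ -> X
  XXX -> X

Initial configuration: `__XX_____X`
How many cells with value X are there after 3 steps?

step 1: X__XXXXX__
step 2: _X__XXXXXX
step 3: __X__XXXXX
count of X: 6

6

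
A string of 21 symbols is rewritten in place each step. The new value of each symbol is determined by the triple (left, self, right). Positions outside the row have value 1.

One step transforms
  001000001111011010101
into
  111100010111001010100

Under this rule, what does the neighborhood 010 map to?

At position 2 the neighborhood is 010; the next row has 1 there.

1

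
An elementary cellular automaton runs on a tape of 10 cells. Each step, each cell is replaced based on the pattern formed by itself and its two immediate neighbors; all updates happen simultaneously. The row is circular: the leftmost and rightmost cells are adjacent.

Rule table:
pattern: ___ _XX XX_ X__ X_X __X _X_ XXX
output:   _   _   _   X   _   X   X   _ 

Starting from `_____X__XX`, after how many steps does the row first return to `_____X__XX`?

X___XXXX__
XX_X____XX
___XX__X__
__X__XXXX_
_XXXX____X
_____X__XX

6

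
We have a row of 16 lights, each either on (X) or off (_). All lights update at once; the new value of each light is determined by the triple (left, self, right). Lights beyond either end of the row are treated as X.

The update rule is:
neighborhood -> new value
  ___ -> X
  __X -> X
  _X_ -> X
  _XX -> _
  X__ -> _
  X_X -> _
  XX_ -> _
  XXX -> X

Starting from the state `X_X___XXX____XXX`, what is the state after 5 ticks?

__X_XX_X__XXX_XX
_XX____X_X_X___X
____XXXX_X_X_XX_
_XXX_XX__X_X____
__X_____XX_X_XXX

__X_____XX_X_XXX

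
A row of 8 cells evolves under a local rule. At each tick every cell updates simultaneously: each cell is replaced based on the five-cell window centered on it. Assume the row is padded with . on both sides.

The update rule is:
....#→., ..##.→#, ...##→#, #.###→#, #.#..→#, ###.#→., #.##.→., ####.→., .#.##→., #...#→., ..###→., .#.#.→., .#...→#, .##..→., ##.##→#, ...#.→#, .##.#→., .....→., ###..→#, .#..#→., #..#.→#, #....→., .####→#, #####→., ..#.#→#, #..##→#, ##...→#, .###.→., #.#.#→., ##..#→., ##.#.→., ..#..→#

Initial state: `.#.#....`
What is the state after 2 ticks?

##.##...
#.#..#..

#.#..#..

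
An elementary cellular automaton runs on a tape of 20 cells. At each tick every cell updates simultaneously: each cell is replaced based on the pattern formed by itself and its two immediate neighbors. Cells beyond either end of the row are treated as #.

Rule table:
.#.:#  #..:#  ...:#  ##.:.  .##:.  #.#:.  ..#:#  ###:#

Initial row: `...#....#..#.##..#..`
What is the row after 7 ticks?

tick 1: ############...#####
tick 2: ###########.###.####
tick 3: ##########...#...###
tick 4: #########.#######.##
tick 5: ########...#####...#
tick 6: #######.###.###.###.
tick 7: ######...#...#...#..

######...#...#...#..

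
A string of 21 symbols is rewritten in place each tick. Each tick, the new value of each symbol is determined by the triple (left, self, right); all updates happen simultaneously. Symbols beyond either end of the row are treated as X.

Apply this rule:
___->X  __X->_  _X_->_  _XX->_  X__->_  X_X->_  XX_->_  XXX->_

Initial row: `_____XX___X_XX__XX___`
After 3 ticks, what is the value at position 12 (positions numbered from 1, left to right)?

_XXX____X__________X_
_____XX___XXXXXXXX___
_XXX____X__________X_
position 12 holds _

_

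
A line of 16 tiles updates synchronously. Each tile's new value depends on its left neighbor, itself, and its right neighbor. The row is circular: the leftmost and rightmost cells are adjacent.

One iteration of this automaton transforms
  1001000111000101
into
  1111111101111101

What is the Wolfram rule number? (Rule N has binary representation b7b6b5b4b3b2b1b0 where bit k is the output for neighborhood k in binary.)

95

position 8: 111 → 0  (bit 7 = 0)
position 0: 110 → 1  (bit 6 = 1)
position 14: 101 → 0  (bit 5 = 0)
position 1: 100 → 1  (bit 4 = 1)
position 7: 011 → 1  (bit 3 = 1)
position 3: 010 → 1  (bit 2 = 1)
position 2: 001 → 1  (bit 1 = 1)
position 5: 000 → 1  (bit 0 = 1)
bits b7..b0 = 01011111 = 95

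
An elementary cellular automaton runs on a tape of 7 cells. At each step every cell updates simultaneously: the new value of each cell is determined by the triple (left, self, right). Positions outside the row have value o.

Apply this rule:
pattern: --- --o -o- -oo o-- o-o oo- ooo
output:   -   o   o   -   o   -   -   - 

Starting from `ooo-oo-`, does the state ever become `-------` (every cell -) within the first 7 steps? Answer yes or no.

yes

-------
all cells are - at step 1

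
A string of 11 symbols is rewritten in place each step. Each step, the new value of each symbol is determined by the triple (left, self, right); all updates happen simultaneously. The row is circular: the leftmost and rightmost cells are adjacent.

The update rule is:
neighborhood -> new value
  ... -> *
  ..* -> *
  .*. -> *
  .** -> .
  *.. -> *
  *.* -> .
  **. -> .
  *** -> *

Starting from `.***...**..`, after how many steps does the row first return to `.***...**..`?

5

*.*.***..**
..*..*.**.*
******....*
*****.****.
.***...**..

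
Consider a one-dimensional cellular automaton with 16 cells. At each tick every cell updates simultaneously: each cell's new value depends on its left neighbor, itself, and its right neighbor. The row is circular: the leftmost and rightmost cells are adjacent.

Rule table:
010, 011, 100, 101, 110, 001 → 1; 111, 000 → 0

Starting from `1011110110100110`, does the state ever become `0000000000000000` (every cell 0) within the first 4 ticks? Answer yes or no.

1110011111111111
0011110000000000
0110011000000000
1111111100000000
tick 4 is 1111111100000000, still not uniform 0

no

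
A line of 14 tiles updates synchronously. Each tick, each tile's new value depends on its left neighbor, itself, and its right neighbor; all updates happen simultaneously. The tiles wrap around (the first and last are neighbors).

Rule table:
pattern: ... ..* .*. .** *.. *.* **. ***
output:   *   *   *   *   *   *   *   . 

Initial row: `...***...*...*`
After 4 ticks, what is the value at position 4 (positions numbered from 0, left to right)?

*

****.*********
...***........
****.*********  (repeats tick 1; period 2)
tick 4: ...***........
position 4 holds *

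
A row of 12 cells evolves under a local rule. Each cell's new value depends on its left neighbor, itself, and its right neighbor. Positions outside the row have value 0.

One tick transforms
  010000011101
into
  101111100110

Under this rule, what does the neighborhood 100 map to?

1

At position 2 the neighborhood is 100; the next row has 1 there.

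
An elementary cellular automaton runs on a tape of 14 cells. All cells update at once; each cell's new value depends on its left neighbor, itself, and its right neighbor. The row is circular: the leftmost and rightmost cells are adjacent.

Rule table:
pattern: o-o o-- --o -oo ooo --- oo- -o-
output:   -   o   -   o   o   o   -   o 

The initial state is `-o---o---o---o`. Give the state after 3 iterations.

-o-o-o-o-o-o-o

-ooo-ooo-ooo-o
-oo--oo--oo--o
-o-o-o-o-o-o-o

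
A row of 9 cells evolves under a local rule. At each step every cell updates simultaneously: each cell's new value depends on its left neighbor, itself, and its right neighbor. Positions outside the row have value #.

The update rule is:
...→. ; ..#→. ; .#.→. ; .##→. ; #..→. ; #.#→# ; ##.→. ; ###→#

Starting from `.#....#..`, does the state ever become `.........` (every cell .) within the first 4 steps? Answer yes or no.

yes

#........
.........
all cells are . at step 2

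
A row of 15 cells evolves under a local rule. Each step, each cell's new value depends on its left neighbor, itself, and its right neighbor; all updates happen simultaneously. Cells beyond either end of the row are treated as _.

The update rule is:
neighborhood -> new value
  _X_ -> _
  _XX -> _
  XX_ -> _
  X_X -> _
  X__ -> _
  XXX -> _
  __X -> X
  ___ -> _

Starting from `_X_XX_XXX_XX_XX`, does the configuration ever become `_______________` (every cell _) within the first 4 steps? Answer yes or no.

step 1: X______________
step 2: _______________
all cells are _ at step 2

yes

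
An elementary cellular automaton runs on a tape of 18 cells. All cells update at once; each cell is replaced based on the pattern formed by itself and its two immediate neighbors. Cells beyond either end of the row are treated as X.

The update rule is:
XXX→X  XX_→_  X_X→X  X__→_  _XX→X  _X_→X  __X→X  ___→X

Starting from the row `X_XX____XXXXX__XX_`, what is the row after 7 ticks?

XXXXXX__XX_XXXXXXX

_XX__XXXXXXX__XX_X
XX__XXXXXXX__XX_XX
X__XXXXXXX__XX_XXX
__XXXXXXX__XX_XXXX
_XXXXXXX__XX_XXXXX
XXXXXXX__XX_XXXXXX
XXXXXX__XX_XXXXXXX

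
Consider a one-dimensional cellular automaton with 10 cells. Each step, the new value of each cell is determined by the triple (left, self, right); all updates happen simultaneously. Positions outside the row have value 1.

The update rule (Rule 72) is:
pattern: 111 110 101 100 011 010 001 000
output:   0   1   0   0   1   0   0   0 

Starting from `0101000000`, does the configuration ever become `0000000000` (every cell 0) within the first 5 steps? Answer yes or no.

yes

0000000000
all cells are 0 at step 1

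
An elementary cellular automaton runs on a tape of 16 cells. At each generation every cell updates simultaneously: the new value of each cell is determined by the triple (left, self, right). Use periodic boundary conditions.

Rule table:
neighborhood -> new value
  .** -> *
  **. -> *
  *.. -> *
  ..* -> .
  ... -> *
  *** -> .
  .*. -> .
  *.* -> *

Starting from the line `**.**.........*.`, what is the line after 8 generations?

generation 1: *************..*
generation 2: ............**.*
generation 3: ***********.***.
generation 4: *.........***.**
generation 5: *********.*.***.
generation 6: *.......**.**.**
generation 7: *******.*******.
generation 8: *.....***.....**

*.....***.....**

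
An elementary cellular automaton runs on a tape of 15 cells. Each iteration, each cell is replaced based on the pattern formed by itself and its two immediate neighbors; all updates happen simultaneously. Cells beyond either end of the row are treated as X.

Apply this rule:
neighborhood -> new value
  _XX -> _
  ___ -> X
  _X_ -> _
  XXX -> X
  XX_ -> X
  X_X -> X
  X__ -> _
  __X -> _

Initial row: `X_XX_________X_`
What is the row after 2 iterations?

XXX_X_XXXXXX___

XX_X_XXXXXXX__X
XXX_X_XXXXXX___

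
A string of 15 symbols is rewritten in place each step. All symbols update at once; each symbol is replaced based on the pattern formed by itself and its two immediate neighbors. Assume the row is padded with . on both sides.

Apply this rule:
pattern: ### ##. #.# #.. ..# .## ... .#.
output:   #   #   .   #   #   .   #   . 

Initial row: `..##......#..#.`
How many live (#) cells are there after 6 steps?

10

##.#######.##.#
.#..######..#..
#.##.#######.##
...#..######..#
###.##.#######.
.##..#..#######
count of #: 10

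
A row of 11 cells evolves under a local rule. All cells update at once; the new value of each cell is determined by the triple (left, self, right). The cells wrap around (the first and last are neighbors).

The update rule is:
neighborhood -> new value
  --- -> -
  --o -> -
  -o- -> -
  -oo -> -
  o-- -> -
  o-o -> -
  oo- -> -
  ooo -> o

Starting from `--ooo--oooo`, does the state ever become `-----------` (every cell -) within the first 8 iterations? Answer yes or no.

iteration 1: ---o----oo-
iteration 2: -----------
all cells are - at iteration 2

yes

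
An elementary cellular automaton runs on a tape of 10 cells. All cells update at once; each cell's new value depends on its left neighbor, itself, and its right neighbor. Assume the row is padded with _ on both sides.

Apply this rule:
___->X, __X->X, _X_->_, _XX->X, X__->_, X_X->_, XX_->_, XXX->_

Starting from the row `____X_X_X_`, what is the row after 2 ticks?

X____XXXXX

tick 1: XXXX______
tick 2: X____XXXXX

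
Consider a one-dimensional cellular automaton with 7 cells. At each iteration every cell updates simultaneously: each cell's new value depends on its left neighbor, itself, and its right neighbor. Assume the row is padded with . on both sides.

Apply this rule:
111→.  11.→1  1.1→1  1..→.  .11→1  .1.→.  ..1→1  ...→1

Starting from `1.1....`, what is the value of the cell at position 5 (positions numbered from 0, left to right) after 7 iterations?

.1..111
1..11.1
..1111.
111..1.
1.1.1..
.1.1..1
1.1..1.
position 5 holds 1

1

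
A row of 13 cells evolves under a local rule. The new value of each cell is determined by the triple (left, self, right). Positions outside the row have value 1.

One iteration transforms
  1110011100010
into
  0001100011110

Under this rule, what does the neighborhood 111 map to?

0

At position 0 the neighborhood is 111; the next row has 0 there.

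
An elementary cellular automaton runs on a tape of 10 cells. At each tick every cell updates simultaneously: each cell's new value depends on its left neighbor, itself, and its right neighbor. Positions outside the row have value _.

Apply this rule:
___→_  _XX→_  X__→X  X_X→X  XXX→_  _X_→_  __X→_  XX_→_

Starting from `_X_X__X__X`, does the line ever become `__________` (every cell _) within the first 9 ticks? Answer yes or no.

tick 1: __X_X__X__
tick 2: ___X_X__X_
tick 3: ____X_X__X
tick 4: _____X_X__
tick 5: ______X_X_
tick 6: _______X_X
tick 7: ________X_
tick 8: _________X
tick 9: __________
all cells are _ at tick 9

yes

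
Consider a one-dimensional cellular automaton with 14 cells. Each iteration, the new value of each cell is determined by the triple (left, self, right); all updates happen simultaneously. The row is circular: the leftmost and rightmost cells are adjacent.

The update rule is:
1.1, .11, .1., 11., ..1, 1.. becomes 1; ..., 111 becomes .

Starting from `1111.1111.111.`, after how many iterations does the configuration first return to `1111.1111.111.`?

1..111..111.11
1111.1111.111.

2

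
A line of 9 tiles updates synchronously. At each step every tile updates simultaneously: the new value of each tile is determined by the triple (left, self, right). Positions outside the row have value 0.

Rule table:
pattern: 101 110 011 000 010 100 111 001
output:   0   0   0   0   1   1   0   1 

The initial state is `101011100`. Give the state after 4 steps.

110100100

101000010
101100111
100011000
110100100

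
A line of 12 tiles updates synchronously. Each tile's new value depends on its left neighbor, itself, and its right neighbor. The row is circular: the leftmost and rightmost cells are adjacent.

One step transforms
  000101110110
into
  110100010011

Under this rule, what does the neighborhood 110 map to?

At position 7 the neighborhood is 110; the next row has 1 there.

1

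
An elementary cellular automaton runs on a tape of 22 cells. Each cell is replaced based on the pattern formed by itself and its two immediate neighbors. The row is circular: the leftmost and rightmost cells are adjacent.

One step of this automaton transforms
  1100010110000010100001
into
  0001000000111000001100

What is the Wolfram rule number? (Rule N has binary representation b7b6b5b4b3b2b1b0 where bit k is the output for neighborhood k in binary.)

1

position 0: 111 → 0  (bit 7 = 0)
position 1: 110 → 0  (bit 6 = 0)
position 6: 101 → 0  (bit 5 = 0)
position 2: 100 → 0  (bit 4 = 0)
position 7: 011 → 0  (bit 3 = 0)
position 5: 010 → 0  (bit 2 = 0)
position 4: 001 → 0  (bit 1 = 0)
position 3: 000 → 1  (bit 0 = 1)
bits b7..b0 = 00000001 = 1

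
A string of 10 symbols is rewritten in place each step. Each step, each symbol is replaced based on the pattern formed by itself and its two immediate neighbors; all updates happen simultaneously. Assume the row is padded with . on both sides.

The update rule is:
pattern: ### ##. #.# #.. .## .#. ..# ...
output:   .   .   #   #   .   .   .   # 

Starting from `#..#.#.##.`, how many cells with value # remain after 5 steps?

4

.#..#.#..#
..#..#.#..
#..#..#.##
.#..#..#..
..#..#..##
count of #: 4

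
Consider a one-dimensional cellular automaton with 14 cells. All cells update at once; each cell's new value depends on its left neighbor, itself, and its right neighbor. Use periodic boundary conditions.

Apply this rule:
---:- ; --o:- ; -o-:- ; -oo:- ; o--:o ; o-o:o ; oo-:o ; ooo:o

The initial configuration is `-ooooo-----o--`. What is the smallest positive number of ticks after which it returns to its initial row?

--ooooo-----o-
---ooooo-----o
o---ooooo-----
-o---ooooo----
--o---ooooo---
---o---ooooo--
----o---ooooo-
-----o---ooooo
o-----o---oooo
oo-----o---ooo
ooo-----o---oo
oooo-----o---o
ooooo-----o---
-ooooo-----o--

14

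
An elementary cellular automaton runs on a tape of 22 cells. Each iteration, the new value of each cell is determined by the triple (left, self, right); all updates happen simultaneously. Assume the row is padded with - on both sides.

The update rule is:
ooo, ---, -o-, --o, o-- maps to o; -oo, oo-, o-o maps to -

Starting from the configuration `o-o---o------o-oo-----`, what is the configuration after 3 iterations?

o-oooooooooooo---ooooo
o--oooooooooo-ooo-ooo-
ooo-oooooooo---o---o-o

ooo-oooooooo---o---o-o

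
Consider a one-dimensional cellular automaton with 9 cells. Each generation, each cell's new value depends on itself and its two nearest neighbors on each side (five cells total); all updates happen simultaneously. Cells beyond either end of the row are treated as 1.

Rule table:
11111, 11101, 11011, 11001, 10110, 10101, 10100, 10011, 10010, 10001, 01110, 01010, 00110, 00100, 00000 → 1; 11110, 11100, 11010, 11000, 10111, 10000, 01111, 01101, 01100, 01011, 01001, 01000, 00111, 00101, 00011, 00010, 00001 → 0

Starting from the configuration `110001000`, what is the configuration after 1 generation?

000101010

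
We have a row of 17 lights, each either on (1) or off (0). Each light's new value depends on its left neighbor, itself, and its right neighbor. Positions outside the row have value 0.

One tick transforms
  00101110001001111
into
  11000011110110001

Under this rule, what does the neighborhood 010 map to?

0

At position 2 the neighborhood is 010; the next row has 0 there.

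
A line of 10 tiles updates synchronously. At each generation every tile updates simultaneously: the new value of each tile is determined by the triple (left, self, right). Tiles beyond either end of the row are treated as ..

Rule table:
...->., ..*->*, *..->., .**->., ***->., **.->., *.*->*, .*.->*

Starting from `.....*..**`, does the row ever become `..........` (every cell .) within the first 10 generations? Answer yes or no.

yes

....**.*..
...*..**..
..**.*....
.*..**....
**.*......
..**......
.*........
**........
..........
all cells are . at generation 9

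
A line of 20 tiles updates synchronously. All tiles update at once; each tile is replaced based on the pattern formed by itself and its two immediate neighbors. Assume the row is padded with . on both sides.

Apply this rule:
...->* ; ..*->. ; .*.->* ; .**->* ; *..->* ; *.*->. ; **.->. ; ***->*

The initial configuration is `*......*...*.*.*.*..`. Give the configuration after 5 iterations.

**.*.*.*.*.*.*.*.*.*

iteration 1: ******.***.*.*.*.***
iteration 2: *****..**..*.*.*.**.
iteration 3: ****.*.*.*.*.*.*.*.*
iteration 4: ***..*.*.*.*.*.*.*.*
iteration 5: **.*.*.*.*.*.*.*.*.*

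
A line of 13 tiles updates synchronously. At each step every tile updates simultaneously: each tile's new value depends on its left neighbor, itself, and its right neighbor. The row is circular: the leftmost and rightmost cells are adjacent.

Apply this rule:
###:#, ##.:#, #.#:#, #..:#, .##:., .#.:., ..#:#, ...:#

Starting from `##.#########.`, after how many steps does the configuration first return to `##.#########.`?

13

.##.#########
#.##.########
##.##.#######
###.##.######
####.##.#####
#####.##.####
######.##.###
#######.##.##
########.##.#
#########.##.
.#########.##
#.#########.#
##.#########.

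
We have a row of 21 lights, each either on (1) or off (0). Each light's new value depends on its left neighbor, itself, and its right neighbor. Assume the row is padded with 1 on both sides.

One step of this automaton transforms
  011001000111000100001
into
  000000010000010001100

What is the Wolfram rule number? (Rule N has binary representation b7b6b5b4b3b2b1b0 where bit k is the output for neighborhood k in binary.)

1

position 10: 111 → 0  (bit 7 = 0)
position 2: 110 → 0  (bit 6 = 0)
position 0: 101 → 0  (bit 5 = 0)
position 3: 100 → 0  (bit 4 = 0)
position 1: 011 → 0  (bit 3 = 0)
position 5: 010 → 0  (bit 2 = 0)
position 4: 001 → 0  (bit 1 = 0)
position 7: 000 → 1  (bit 0 = 1)
bits b7..b0 = 00000001 = 1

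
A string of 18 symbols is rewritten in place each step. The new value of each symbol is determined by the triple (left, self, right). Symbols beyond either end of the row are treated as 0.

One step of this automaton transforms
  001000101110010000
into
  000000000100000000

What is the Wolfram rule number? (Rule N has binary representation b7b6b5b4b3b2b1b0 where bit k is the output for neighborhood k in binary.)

128

position 9: 111 → 1  (bit 7 = 1)
position 10: 110 → 0  (bit 6 = 0)
position 7: 101 → 0  (bit 5 = 0)
position 3: 100 → 0  (bit 4 = 0)
position 8: 011 → 0  (bit 3 = 0)
position 2: 010 → 0  (bit 2 = 0)
position 1: 001 → 0  (bit 1 = 0)
position 0: 000 → 0  (bit 0 = 0)
bits b7..b0 = 10000000 = 128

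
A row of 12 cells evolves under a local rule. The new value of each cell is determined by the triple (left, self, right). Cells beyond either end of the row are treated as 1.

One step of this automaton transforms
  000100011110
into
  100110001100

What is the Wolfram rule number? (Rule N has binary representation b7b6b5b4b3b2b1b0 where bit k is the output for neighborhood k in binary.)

position 8: 111 → 1  (bit 7 = 1)
position 10: 110 → 0  (bit 6 = 0)
position 11: 101 → 0  (bit 5 = 0)
position 0: 100 → 1  (bit 4 = 1)
position 7: 011 → 0  (bit 3 = 0)
position 3: 010 → 1  (bit 2 = 1)
position 2: 001 → 0  (bit 1 = 0)
position 1: 000 → 0  (bit 0 = 0)
bits b7..b0 = 10010100 = 148

148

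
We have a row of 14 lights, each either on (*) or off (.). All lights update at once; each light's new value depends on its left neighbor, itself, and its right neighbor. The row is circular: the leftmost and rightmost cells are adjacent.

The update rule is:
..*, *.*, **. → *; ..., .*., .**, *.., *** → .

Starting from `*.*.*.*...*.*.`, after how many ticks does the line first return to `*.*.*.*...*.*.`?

14

.*.*.*...*.*.*
*.*.*...*.*.*.
.*.*...*.*.*.*
*.*...*.*.*.*.
.*...*.*.*.*.*
*...*.*.*.*.*.
...*.*.*.*.*.*
..*.*.*.*.*.*.
.*.*.*.*.*.*..
*.*.*.*.*.*...
.*.*.*.*.*...*
*.*.*.*.*...*.
.*.*.*.*...*.*
*.*.*.*...*.*.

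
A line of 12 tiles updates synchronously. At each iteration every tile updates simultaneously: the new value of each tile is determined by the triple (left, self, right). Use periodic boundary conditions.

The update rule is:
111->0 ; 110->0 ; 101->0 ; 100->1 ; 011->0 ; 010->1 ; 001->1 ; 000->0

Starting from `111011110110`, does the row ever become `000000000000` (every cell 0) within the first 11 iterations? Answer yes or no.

yes

000000000000
all cells are 0 at iteration 1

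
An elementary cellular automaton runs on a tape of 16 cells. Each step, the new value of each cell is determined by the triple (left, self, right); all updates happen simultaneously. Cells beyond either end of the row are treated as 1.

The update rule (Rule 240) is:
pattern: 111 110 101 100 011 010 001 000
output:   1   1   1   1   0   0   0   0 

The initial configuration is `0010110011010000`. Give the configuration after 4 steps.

1111001011001101

1001011001101000
1100101100110100
1110010110011010
1111001011001101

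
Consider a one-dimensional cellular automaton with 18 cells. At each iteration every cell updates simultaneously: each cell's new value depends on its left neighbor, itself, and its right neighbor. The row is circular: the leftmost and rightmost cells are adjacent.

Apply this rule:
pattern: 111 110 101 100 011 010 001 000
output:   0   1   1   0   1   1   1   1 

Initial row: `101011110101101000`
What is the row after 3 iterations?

111111110111111010

111110011111111011
000010110000001110
111111110111111010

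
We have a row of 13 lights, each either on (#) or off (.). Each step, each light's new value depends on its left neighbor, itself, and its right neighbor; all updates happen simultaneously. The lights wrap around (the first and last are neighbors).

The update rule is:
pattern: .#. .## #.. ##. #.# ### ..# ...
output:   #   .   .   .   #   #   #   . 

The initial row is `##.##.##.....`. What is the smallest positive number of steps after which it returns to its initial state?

..#..#......#
.##.##.....##
#..#......#..
#.##.....##.#
.#......#..#.
##.....##.##.
......#..#..#
.....##.##.##
....#..#..#..
...##.##.##..
..#..#..#....
.##.##.##....
#..#..#......
#.##.##.....#
.#..#......#.
##.##.....##.
..#......#..#
.##.....##.##
#......#..#..
#.....##.##.#
.....#..#..#.
....##.##.##.
...#..#..#...
..##.##.##...
.#..#..#.....
##.##.##.....

26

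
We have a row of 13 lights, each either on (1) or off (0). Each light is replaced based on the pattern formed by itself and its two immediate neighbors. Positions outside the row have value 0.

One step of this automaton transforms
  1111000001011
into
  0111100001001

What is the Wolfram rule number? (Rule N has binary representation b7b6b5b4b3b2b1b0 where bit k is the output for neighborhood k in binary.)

212

position 1: 111 → 1  (bit 7 = 1)
position 3: 110 → 1  (bit 6 = 1)
position 10: 101 → 0  (bit 5 = 0)
position 4: 100 → 1  (bit 4 = 1)
position 0: 011 → 0  (bit 3 = 0)
position 9: 010 → 1  (bit 2 = 1)
position 8: 001 → 0  (bit 1 = 0)
position 5: 000 → 0  (bit 0 = 0)
bits b7..b0 = 11010100 = 212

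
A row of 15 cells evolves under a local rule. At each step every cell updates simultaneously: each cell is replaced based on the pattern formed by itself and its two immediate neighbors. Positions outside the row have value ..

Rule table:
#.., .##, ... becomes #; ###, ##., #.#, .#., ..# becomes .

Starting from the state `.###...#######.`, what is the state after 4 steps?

.#..##.#......#
..#.#...#####..
#....##.#....##
.###.#...###.#.

.###.#...###.#.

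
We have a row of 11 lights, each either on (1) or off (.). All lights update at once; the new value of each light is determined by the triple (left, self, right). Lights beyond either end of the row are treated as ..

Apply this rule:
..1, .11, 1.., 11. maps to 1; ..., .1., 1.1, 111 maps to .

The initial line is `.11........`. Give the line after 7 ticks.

.....11111.

tick 1: 1111.......
tick 2: 1..11......
tick 3: .11111.....
tick 4: 11...11....
tick 5: 111.1111...
tick 6: 1.1.1..11..
tick 7: .....11111.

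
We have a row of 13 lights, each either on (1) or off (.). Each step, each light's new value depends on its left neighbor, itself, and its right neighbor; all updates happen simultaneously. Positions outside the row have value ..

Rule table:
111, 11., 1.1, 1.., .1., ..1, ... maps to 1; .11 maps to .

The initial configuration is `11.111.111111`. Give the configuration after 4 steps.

.11.111.11111
1.11.111.1111
11.11.111.111
.11.11.111.11

.11.11.111.11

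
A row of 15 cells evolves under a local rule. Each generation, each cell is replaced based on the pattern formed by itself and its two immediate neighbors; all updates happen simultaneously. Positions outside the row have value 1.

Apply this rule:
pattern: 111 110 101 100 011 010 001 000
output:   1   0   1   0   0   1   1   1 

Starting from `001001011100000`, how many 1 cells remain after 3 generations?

10

generation 1: 011011101001111
generation 2: 100101011010111
generation 3: 001111100111011
count of 1: 10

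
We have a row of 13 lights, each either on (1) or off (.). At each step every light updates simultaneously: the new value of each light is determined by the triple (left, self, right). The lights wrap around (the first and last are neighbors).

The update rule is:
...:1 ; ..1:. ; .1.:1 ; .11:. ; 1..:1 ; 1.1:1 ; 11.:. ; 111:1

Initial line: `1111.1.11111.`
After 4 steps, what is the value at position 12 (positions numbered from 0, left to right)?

step 1: .11.111.111.1
step 2: 1..1.1.1.1.11
step 3: .1.11111111.1
step 4: 111.111111.11
position 12 holds 1

1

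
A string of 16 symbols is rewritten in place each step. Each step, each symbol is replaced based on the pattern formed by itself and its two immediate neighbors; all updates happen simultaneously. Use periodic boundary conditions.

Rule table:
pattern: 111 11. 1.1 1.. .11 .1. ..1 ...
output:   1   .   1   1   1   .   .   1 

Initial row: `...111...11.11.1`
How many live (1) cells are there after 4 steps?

step 1: 11.11.11.1.11.1.
step 2: 1.11.11.1.11.1.1
step 3: .11.11.1.11.1.11
step 4: 11.11.1.11.1.11.
count of 1: 10

10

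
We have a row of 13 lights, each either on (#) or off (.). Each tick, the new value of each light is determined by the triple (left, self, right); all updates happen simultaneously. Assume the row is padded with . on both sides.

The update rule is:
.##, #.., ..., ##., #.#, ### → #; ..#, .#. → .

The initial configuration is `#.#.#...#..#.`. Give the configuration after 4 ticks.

.#.#######.##

tick 1: .#.#.##..#..#
tick 2: ..#.####..#..
tick 3: #..######..##
tick 4: .#.#######.##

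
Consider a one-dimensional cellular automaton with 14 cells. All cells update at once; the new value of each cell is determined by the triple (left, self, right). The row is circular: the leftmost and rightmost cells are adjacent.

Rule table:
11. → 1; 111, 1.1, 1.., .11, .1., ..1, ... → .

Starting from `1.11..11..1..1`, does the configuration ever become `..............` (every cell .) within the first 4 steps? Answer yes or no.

yes

1..1...1......
..............
all cells are . at step 2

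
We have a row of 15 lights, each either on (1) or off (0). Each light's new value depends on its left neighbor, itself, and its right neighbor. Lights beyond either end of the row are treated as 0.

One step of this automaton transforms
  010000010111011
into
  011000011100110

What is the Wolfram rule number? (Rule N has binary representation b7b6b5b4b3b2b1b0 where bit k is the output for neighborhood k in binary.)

60

position 10: 111 → 0  (bit 7 = 0)
position 11: 110 → 0  (bit 6 = 0)
position 8: 101 → 1  (bit 5 = 1)
position 2: 100 → 1  (bit 4 = 1)
position 9: 011 → 1  (bit 3 = 1)
position 1: 010 → 1  (bit 2 = 1)
position 0: 001 → 0  (bit 1 = 0)
position 3: 000 → 0  (bit 0 = 0)
bits b7..b0 = 00111100 = 60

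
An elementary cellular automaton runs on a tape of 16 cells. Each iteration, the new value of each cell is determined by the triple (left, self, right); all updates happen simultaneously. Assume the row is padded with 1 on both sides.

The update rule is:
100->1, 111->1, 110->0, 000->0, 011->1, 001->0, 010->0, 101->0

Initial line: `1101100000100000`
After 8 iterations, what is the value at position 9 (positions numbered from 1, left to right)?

1001010000010000
0100001000001000
0010000100000100
1001000010000010
0100100001000000
0010010000100000
1001001000010000
0100100100001000
position 9 holds 0

0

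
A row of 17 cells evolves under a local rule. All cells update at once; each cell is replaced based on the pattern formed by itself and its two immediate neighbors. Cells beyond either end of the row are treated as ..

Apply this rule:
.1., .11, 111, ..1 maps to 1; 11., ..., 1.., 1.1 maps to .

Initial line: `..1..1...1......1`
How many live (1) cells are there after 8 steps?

step 1: .11.11..11.....11
step 2: 11..1..11.....11.
step 3: 1..11.11.....11..
step 4: 1.11..1.....11...
step 5: 1.1..11....11....
step 6: 1.1.11....11.....
step 7: 1.1.1....11......
step 8: 1.1.1...11.......
count of 1: 5

5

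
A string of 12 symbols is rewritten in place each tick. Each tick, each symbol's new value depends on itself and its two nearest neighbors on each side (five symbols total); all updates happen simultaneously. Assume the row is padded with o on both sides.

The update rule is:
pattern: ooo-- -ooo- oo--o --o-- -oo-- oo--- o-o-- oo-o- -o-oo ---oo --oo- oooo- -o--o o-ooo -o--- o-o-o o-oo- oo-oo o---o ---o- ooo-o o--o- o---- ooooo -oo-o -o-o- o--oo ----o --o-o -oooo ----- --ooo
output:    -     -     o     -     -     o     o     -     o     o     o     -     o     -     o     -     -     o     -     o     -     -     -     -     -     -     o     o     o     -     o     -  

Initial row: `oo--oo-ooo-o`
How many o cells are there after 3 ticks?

5

--ooo-o---o-
oo----oo-ooo
--o-ooo-o---
count of o: 5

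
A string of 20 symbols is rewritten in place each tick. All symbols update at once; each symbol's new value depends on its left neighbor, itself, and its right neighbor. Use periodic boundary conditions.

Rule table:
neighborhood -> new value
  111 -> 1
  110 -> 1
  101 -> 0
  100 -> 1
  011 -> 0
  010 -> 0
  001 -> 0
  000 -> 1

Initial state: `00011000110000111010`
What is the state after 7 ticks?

01100111001110011110

tick 1: 11001110011110011001
tick 2: 11100111001111001100
tick 3: 01110011100111100110
tick 4: 00111001110011110011
tick 5: 10011100111001111001
tick 6: 11001110011100111100
tick 7: 01100111001110011110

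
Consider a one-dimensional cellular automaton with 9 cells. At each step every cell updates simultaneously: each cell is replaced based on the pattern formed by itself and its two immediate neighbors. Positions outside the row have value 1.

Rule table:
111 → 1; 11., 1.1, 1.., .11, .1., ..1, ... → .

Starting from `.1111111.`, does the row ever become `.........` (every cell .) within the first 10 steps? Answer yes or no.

step 1: ..11111..
step 2: ...111...
step 3: ....1....
step 4: .........
all cells are . at step 4

yes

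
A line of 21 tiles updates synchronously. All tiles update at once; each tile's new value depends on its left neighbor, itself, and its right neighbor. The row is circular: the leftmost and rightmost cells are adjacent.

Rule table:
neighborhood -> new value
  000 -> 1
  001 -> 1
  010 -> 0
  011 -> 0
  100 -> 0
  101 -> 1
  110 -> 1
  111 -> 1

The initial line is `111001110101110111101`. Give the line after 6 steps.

step 1: 111010111010111011110
step 2: 011101011101011101111
step 3: 101110101110101110111
step 4: 110111010111010111011
step 5: 111011101011101011101
step 6: 111101110101110101110

111101110101110101110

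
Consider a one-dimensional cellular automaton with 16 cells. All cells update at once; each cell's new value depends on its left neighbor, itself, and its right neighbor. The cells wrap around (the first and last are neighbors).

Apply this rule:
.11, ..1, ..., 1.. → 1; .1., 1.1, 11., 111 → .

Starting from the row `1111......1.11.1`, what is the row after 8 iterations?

11.11111.....11.

....111111..1..1
11111.....11.11.
1....111111..1..
.11111.....11.11
.1....111111..1.
1.11111.....11.1
..1....111111..1
11.11111.....11.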